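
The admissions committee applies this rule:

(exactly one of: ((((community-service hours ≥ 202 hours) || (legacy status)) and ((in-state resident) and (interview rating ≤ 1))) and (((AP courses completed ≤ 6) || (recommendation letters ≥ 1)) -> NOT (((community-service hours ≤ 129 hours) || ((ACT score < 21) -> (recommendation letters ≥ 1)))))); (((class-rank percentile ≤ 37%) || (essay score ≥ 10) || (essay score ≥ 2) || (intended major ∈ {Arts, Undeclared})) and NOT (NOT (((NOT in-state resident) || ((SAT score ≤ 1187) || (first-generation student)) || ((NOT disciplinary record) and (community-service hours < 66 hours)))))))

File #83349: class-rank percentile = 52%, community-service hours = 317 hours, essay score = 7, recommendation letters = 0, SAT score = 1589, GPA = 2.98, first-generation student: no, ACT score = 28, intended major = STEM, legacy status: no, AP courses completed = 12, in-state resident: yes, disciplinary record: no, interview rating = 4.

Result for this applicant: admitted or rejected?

Atomic conditions:
  community-service hours ≥ 202 hours: 317 ≥ 202 is true
  legacy status: no → false
  in-state resident: yes → true
  interview rating ≤ 1: 4 ≤ 1 is false
  AP courses completed ≤ 6: 12 ≤ 6 is false
  recommendation letters ≥ 1: 0 ≥ 1 is false
  community-service hours ≤ 129 hours: 317 ≤ 129 is false
  ACT score < 21: 28 < 21 is false
  class-rank percentile ≤ 37%: 52 ≤ 37 is false
  essay score ≥ 10: 7 ≥ 10 is false
  essay score ≥ 2: 7 ≥ 2 is true
  intended major ∈ {Arts, Undeclared}: STEM is not in the set → false
  NOT in-state resident: yes → false
  SAT score ≤ 1187: 1589 ≤ 1187 is false
  first-generation student: no → false
  NOT disciplinary record: no → true
  community-service hours < 66 hours: 317 < 66 is false
Combine:
[1.1.1] true OR false = true
[1.1.2] true AND false = false
[1.1] true AND false = false
[1.2.1] false OR false = false
[1.2.2.1.2] false → false (antecedent false ⇒ implication holds) = true
[1.2.2.1] false OR true = true
[1.2.2] NOT true = false
[1.2] false → false (antecedent false ⇒ implication holds) = true
[1] false AND true = false
[2.1] false OR false OR true OR false = true
[2.2.1.1.2] false OR false = false
[2.2.1.1.3] true AND false = false
[2.2.1.1] false OR false OR false = false
[2.2.1] NOT false = true
[2.2] NOT true = false
[2] true AND false = false
[root] exactly-one(false, false) = false
Overall: false → rejected

Rejected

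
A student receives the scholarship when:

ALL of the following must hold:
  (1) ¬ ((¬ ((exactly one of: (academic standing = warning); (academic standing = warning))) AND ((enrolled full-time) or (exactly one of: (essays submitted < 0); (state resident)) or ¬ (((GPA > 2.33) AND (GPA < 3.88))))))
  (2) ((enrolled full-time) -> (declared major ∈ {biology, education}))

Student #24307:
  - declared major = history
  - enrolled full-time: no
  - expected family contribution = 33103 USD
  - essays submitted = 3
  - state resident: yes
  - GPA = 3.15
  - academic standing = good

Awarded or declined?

Atomic conditions:
  academic standing = warning: good == warning is false
  enrolled full-time: no → false
  essays submitted < 0: 3 < 0 is false
  state resident: yes → true
  GPA > 2.33: 3.15 > 2.33 is true
  GPA < 3.88: 3.15 < 3.88 is true
  declared major ∈ {biology, education}: history is not in the set → false
Combine:
[1.1.1.1] exactly-one(false, false) = false
[1.1.1] NOT false = true
[1.1.2.2] exactly-one(false, true) = true
[1.1.2.3.1] true AND true = true
[1.1.2.3] NOT true = false
[1.1.2] false OR true OR false = true
[1.1] true AND true = true
[1] NOT true = false
[2] false → false (antecedent false ⇒ implication holds) = true
[root] false AND true = false
Overall: false → declined

Declined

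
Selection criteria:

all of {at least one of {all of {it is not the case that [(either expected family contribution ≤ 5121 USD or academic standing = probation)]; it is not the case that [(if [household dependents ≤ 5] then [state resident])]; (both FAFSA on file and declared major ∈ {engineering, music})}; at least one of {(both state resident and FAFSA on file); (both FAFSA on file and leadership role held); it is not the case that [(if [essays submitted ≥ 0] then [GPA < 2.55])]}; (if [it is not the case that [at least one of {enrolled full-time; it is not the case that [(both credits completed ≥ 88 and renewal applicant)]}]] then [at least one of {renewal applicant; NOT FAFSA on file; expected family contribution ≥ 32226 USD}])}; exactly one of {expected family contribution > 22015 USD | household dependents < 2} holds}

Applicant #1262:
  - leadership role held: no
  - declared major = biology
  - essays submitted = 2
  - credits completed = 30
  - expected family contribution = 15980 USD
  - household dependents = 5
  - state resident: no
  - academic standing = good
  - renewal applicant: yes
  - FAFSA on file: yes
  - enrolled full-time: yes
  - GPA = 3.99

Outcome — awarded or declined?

Atomic conditions:
  expected family contribution ≤ 5121 USD: 15980 ≤ 5121 is false
  academic standing = probation: good == probation is false
  household dependents ≤ 5: 5 ≤ 5 is true
  state resident: no → false
  FAFSA on file: yes → true
  declared major ∈ {engineering, music}: biology is not in the set → false
  leadership role held: no → false
  essays submitted ≥ 0: 2 ≥ 0 is true
  GPA < 2.55: 3.99 < 2.55 is false
  enrolled full-time: yes → true
  credits completed ≥ 88: 30 ≥ 88 is false
  renewal applicant: yes → true
  NOT FAFSA on file: yes → false
  expected family contribution ≥ 32226 USD: 15980 ≥ 32226 is false
  expected family contribution > 22015 USD: 15980 > 22015 is false
  household dependents < 2: 5 < 2 is false
Combine:
[1.1.1.1] false OR false = false
[1.1.1] NOT false = true
[1.1.2.1] true → false = false
[1.1.2] NOT false = true
[1.1.3] true AND false = false
[1.1] true AND true AND false = false
[1.2.1] false AND true = false
[1.2.2] true AND false = false
[1.2.3.1] true → false = false
[1.2.3] NOT false = true
[1.2] false OR false OR true = true
[1.3.1.1.2.1] false AND true = false
[1.3.1.1.2] NOT false = true
[1.3.1.1] true OR true = true
[1.3.1] NOT true = false
[1.3.2] true OR false OR false = true
[1.3] false → true (antecedent false ⇒ implication holds) = true
[1] false OR true OR true = true
[2] exactly-one(false, false) = false
[root] true AND false = false
Overall: false → declined

Declined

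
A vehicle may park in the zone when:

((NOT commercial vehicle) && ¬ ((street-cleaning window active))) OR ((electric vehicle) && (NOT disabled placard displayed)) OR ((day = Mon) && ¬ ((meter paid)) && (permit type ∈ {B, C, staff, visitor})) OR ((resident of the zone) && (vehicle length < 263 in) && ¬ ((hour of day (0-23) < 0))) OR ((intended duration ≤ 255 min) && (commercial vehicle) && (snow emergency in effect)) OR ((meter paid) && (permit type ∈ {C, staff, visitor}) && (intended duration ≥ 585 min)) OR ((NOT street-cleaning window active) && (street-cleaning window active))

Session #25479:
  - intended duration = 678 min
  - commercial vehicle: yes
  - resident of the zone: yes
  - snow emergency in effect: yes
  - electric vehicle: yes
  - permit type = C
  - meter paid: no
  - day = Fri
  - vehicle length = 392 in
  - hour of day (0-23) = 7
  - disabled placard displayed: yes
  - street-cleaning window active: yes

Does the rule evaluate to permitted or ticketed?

Atomic conditions:
  NOT commercial vehicle: yes → false
  street-cleaning window active: yes → true
  electric vehicle: yes → true
  NOT disabled placard displayed: yes → false
  day = Mon: Fri == Mon is false
  meter paid: no → false
  permit type ∈ {B, C, staff, visitor}: C is in the set → true
  resident of the zone: yes → true
  vehicle length < 263 in: 392 < 263 is false
  hour of day (0-23) < 0: 7 < 0 is false
  intended duration ≤ 255 min: 678 ≤ 255 is false
  commercial vehicle: yes → true
  snow emergency in effect: yes → true
  permit type ∈ {C, staff, visitor}: C is in the set → true
  intended duration ≥ 585 min: 678 ≥ 585 is true
  NOT street-cleaning window active: yes → false
Combine:
[1.2] NOT true = false
[1] false AND false = false
[2] true AND false = false
[3.2] NOT false = true
[3] false AND true AND true = false
[4.3] NOT false = true
[4] true AND false AND true = false
[5] false AND true AND true = false
[6] false AND true AND true = false
[7] false AND true = false
[root] false OR false OR false OR false OR false OR false OR false = false
Overall: false → ticketed

Ticketed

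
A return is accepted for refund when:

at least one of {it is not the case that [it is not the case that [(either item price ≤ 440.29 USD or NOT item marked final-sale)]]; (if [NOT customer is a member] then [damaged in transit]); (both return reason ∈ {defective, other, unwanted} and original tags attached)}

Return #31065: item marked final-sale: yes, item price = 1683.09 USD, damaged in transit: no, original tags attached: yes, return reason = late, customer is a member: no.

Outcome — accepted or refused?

Atomic conditions:
  item price ≤ 440.29 USD: 1683.09 ≤ 440.29 is false
  NOT item marked final-sale: yes → false
  NOT customer is a member: no → true
  damaged in transit: no → false
  return reason ∈ {defective, other, unwanted}: late is not in the set → false
  original tags attached: yes → true
Combine:
[1.1.1] false OR false = false
[1.1] NOT false = true
[1] NOT true = false
[2] true → false = false
[3] false AND true = false
[root] false OR false OR false = false
Overall: false → refused

Refused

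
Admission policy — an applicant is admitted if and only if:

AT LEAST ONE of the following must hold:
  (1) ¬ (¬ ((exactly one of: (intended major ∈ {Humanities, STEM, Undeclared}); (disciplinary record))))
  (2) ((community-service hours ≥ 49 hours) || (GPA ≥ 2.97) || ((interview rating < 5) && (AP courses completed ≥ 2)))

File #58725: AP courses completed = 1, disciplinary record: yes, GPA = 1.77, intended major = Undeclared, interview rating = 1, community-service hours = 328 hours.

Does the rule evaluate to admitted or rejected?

Atomic conditions:
  intended major ∈ {Humanities, STEM, Undeclared}: Undeclared is in the set → true
  disciplinary record: yes → true
  community-service hours ≥ 49 hours: 328 ≥ 49 is true
  GPA ≥ 2.97: 1.77 ≥ 2.97 is false
  interview rating < 5: 1 < 5 is true
  AP courses completed ≥ 2: 1 ≥ 2 is false
Combine:
[1.1.1] exactly-one(true, true) = false
[1.1] NOT false = true
[1] NOT true = false
[2.3] true AND false = false
[2] true OR false OR false = true
[root] false OR true = true
Overall: true → admitted

Admitted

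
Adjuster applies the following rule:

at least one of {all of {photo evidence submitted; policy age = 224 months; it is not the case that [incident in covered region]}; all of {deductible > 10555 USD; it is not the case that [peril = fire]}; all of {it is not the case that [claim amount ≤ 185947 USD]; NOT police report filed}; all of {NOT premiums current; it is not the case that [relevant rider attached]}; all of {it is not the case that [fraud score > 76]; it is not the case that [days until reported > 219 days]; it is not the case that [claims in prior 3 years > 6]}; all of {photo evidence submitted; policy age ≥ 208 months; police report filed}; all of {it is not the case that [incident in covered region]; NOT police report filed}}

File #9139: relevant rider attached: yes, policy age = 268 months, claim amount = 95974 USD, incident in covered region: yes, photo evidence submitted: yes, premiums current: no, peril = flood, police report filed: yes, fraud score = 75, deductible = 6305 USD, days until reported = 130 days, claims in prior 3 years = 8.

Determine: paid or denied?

Paid

Atomic conditions:
  photo evidence submitted: yes → true
  policy age = 224 months: 268 == 224 is false
  incident in covered region: yes → true
  deductible > 10555 USD: 6305 > 10555 is false
  peril = fire: flood == fire is false
  claim amount ≤ 185947 USD: 95974 ≤ 185947 is true
  NOT police report filed: yes → false
  NOT premiums current: no → true
  relevant rider attached: yes → true
  fraud score > 76: 75 > 76 is false
  days until reported > 219 days: 130 > 219 is false
  claims in prior 3 years > 6: 8 > 6 is true
  policy age ≥ 208 months: 268 ≥ 208 is true
  police report filed: yes → true
Combine:
[1.3] NOT true = false
[1] true AND false AND false = false
[2.2] NOT false = true
[2] false AND true = false
[3.1] NOT true = false
[3] false AND false = false
[4.2] NOT true = false
[4] true AND false = false
[5.1] NOT false = true
[5.2] NOT false = true
[5.3] NOT true = false
[5] true AND true AND false = false
[6] true AND true AND true = true
[7.1] NOT true = false
[7] false AND false = false
[root] false OR false OR false OR false OR false OR true OR false = true
Overall: true → paid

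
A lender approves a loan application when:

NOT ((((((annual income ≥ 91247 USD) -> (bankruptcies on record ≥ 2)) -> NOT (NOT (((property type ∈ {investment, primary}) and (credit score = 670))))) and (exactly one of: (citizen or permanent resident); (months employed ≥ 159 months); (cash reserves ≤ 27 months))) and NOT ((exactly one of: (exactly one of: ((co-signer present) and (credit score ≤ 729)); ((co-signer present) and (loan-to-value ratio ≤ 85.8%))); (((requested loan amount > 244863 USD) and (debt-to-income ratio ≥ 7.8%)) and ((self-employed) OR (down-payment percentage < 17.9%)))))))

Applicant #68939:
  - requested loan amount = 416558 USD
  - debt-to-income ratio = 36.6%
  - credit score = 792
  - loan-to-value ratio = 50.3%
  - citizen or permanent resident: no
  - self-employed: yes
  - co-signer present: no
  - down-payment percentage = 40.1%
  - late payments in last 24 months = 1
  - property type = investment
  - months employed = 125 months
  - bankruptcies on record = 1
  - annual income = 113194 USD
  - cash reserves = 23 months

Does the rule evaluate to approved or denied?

Approved

Atomic conditions:
  annual income ≥ 91247 USD: 113194 ≥ 91247 is true
  bankruptcies on record ≥ 2: 1 ≥ 2 is false
  property type ∈ {investment, primary}: investment is in the set → true
  credit score = 670: 792 == 670 is false
  citizen or permanent resident: no → false
  months employed ≥ 159 months: 125 ≥ 159 is false
  cash reserves ≤ 27 months: 23 ≤ 27 is true
  co-signer present: no → false
  credit score ≤ 729: 792 ≤ 729 is false
  loan-to-value ratio ≤ 85.8%: 50.3 ≤ 85.8 is true
  requested loan amount > 244863 USD: 416558 > 244863 is true
  debt-to-income ratio ≥ 7.8%: 36.6 ≥ 7.8 is true
  self-employed: yes → true
  down-payment percentage < 17.9%: 40.1 < 17.9 is false
Combine:
[1.1.1.1] true → false = false
[1.1.1.2.1.1] true AND false = false
[1.1.1.2.1] NOT false = true
[1.1.1.2] NOT true = false
[1.1.1] false → false (antecedent false ⇒ implication holds) = true
[1.1.2] exactly-one(false, false, true) = true
[1.1] true AND true = true
[1.2.1.1.1] false AND false = false
[1.2.1.1.2] false AND true = false
[1.2.1.1] exactly-one(false, false) = false
[1.2.1.2.1] true AND true = true
[1.2.1.2.2] true OR false = true
[1.2.1.2] true AND true = true
[1.2.1] exactly-one(false, true) = true
[1.2] NOT true = false
[1] true AND false = false
[root] NOT false = true
Overall: true → approved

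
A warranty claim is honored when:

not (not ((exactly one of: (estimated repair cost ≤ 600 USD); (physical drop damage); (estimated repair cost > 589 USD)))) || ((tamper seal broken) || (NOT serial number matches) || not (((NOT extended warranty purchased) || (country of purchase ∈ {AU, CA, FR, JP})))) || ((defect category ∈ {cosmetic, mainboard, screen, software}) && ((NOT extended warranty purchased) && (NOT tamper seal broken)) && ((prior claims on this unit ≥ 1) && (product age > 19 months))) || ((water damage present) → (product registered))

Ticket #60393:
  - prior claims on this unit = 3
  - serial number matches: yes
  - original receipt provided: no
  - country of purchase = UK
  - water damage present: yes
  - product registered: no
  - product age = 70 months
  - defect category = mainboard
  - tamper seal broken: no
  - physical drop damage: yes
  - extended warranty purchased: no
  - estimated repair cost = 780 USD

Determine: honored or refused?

Honored

Atomic conditions:
  estimated repair cost ≤ 600 USD: 780 ≤ 600 is false
  physical drop damage: yes → true
  estimated repair cost > 589 USD: 780 > 589 is true
  tamper seal broken: no → false
  NOT serial number matches: yes → false
  NOT extended warranty purchased: no → true
  country of purchase ∈ {AU, CA, FR, JP}: UK is not in the set → false
  defect category ∈ {cosmetic, mainboard, screen, software}: mainboard is in the set → true
  NOT tamper seal broken: no → true
  prior claims on this unit ≥ 1: 3 ≥ 1 is true
  product age > 19 months: 70 > 19 is true
  water damage present: yes → true
  product registered: no → false
Combine:
[1.1.1] exactly-one(false, true, true) = false
[1.1] NOT false = true
[1] NOT true = false
[2.3.1] true OR false = true
[2.3] NOT true = false
[2] false OR false OR false = false
[3.2] true AND true = true
[3.3] true AND true = true
[3] true AND true AND true = true
[4] true → false = false
[root] false OR false OR true OR false = true
Overall: true → honored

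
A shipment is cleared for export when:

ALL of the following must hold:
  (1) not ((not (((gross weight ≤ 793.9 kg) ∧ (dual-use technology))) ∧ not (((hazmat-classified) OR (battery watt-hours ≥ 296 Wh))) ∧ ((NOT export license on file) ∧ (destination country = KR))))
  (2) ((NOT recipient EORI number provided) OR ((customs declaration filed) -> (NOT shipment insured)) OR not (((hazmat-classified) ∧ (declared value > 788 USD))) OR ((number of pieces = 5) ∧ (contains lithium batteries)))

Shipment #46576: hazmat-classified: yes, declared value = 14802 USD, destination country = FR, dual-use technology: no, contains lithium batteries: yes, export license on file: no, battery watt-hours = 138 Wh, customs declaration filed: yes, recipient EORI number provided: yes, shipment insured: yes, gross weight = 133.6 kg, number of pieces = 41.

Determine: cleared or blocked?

Atomic conditions:
  gross weight ≤ 793.9 kg: 133.6 ≤ 793.9 is true
  dual-use technology: no → false
  hazmat-classified: yes → true
  battery watt-hours ≥ 296 Wh: 138 ≥ 296 is false
  NOT export license on file: no → true
  destination country = KR: FR == KR is false
  NOT recipient EORI number provided: yes → false
  customs declaration filed: yes → true
  NOT shipment insured: yes → false
  declared value > 788 USD: 14802 > 788 is true
  number of pieces = 5: 41 == 5 is false
  contains lithium batteries: yes → true
Combine:
[1.1.1.1] true AND false = false
[1.1.1] NOT false = true
[1.1.2.1] true OR false = true
[1.1.2] NOT true = false
[1.1.3] true AND false = false
[1.1] true AND false AND false = false
[1] NOT false = true
[2.2] true → false = false
[2.3.1] true AND true = true
[2.3] NOT true = false
[2.4] false AND true = false
[2] false OR false OR false OR false = false
[root] true AND false = false
Overall: false → blocked

Blocked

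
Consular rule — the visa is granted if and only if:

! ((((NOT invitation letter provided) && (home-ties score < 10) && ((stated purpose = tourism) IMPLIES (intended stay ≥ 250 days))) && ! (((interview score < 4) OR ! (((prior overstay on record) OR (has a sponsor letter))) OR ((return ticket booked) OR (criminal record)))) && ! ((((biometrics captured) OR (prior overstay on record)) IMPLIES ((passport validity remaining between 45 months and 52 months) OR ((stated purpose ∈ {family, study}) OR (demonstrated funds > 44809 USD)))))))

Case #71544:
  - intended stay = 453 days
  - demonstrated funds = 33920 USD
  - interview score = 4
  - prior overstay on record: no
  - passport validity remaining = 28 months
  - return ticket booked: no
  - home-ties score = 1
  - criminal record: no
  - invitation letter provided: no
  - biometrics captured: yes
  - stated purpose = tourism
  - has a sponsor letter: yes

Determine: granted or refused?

Refused

Atomic conditions:
  NOT invitation letter provided: no → true
  home-ties score < 10: 1 < 10 is true
  stated purpose = tourism: tourism == tourism is true
  intended stay ≥ 250 days: 453 ≥ 250 is true
  interview score < 4: 4 < 4 is false
  prior overstay on record: no → false
  has a sponsor letter: yes → true
  return ticket booked: no → false
  criminal record: no → false
  biometrics captured: yes → true
  passport validity remaining between 45 months and 52 months: 28 in [45, 52] is false
  stated purpose ∈ {family, study}: tourism is not in the set → false
  demonstrated funds > 44809 USD: 33920 > 44809 is false
Combine:
[1.1.3] true → true = true
[1.1] true AND true AND true = true
[1.2.1.2.1] false OR true = true
[1.2.1.2] NOT true = false
[1.2.1.3] false OR false = false
[1.2.1] false OR false OR false = false
[1.2] NOT false = true
[1.3.1.1] true OR false = true
[1.3.1.2.2] false OR false = false
[1.3.1.2] false OR false = false
[1.3.1] true → false = false
[1.3] NOT false = true
[1] true AND true AND true = true
[root] NOT true = false
Overall: false → refused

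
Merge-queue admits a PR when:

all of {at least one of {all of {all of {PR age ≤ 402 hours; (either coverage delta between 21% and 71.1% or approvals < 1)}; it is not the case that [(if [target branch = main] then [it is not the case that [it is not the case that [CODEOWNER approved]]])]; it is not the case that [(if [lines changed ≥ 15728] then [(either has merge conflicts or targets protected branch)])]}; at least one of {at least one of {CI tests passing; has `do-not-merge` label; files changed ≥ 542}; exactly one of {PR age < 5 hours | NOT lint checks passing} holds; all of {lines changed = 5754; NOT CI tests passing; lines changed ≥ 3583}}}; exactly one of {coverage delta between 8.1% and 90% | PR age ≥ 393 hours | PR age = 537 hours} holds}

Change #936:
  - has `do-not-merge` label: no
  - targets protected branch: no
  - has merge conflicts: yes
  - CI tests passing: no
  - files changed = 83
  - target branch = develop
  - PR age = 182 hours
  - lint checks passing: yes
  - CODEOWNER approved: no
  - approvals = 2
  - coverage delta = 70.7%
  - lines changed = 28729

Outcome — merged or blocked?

Atomic conditions:
  PR age ≤ 402 hours: 182 ≤ 402 is true
  coverage delta between 21% and 71.1%: 70.7 in [21, 71.1] is true
  approvals < 1: 2 < 1 is false
  target branch = main: develop == main is false
  CODEOWNER approved: no → false
  lines changed ≥ 15728: 28729 ≥ 15728 is true
  has merge conflicts: yes → true
  targets protected branch: no → false
  CI tests passing: no → false
  has `do-not-merge` label: no → false
  files changed ≥ 542: 83 ≥ 542 is false
  PR age < 5 hours: 182 < 5 is false
  NOT lint checks passing: yes → false
  lines changed = 5754: 28729 == 5754 is false
  NOT CI tests passing: no → true
  lines changed ≥ 3583: 28729 ≥ 3583 is true
  coverage delta between 8.1% and 90%: 70.7 in [8.1, 90] is true
  PR age ≥ 393 hours: 182 ≥ 393 is false
  PR age = 537 hours: 182 == 537 is false
Combine:
[1.1.1.2] true OR false = true
[1.1.1] true AND true = true
[1.1.2.1.2.1] NOT false = true
[1.1.2.1.2] NOT true = false
[1.1.2.1] false → false (antecedent false ⇒ implication holds) = true
[1.1.2] NOT true = false
[1.1.3.1.2] true OR false = true
[1.1.3.1] true → true = true
[1.1.3] NOT true = false
[1.1] true AND false AND false = false
[1.2.1] false OR false OR false = false
[1.2.2] exactly-one(false, false) = false
[1.2.3] false AND true AND true = false
[1.2] false OR false OR false = false
[1] false OR false = false
[2] exactly-one(true, false, false) = true
[root] false AND true = false
Overall: false → blocked

Blocked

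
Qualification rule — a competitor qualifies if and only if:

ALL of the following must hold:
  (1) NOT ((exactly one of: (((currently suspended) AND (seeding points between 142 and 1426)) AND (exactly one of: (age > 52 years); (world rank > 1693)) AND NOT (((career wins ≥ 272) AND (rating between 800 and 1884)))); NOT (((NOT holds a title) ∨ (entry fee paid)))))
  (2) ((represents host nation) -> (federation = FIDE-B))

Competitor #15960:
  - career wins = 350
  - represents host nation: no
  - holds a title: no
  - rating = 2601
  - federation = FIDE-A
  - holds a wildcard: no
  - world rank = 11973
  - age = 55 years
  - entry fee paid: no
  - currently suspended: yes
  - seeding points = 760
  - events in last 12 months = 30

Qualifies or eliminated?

Atomic conditions:
  currently suspended: yes → true
  seeding points between 142 and 1426: 760 in [142, 1426] is true
  age > 52 years: 55 > 52 is true
  world rank > 1693: 11973 > 1693 is true
  career wins ≥ 272: 350 ≥ 272 is true
  rating between 800 and 1884: 2601 in [800, 1884] is false
  NOT holds a title: no → true
  entry fee paid: no → false
  represents host nation: no → false
  federation = FIDE-B: FIDE-A == FIDE-B is false
Combine:
[1.1.1.1] true AND true = true
[1.1.1.2] exactly-one(true, true) = false
[1.1.1.3.1] true AND false = false
[1.1.1.3] NOT false = true
[1.1.1] true AND false AND true = false
[1.1.2.1] true OR false = true
[1.1.2] NOT true = false
[1.1] exactly-one(false, false) = false
[1] NOT false = true
[2] false → false (antecedent false ⇒ implication holds) = true
[root] true AND true = true
Overall: true → qualifies

Qualifies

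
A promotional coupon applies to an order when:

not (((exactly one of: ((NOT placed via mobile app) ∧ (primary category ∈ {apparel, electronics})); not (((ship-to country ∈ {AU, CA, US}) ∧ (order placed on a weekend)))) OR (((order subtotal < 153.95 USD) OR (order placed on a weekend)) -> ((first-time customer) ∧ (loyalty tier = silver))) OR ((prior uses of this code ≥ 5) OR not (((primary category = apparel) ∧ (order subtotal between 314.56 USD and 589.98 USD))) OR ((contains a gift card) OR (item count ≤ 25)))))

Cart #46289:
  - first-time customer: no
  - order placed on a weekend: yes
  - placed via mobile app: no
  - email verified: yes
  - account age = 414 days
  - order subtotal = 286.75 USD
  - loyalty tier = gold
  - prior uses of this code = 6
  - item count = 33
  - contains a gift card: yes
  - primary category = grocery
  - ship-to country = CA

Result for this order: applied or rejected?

Atomic conditions:
  NOT placed via mobile app: no → true
  primary category ∈ {apparel, electronics}: grocery is not in the set → false
  ship-to country ∈ {AU, CA, US}: CA is in the set → true
  order placed on a weekend: yes → true
  order subtotal < 153.95 USD: 286.75 < 153.95 is false
  first-time customer: no → false
  loyalty tier = silver: gold == silver is false
  prior uses of this code ≥ 5: 6 ≥ 5 is true
  primary category = apparel: grocery == apparel is false
  order subtotal between 314.56 USD and 589.98 USD: 286.75 in [314.56, 589.98] is false
  contains a gift card: yes → true
  item count ≤ 25: 33 ≤ 25 is false
Combine:
[1.1.1] true AND false = false
[1.1.2.1] true AND true = true
[1.1.2] NOT true = false
[1.1] exactly-one(false, false) = false
[1.2.1] false OR true = true
[1.2.2] false AND false = false
[1.2] true → false = false
[1.3.2.1] false AND false = false
[1.3.2] NOT false = true
[1.3.3] true OR false = true
[1.3] true OR true OR true = true
[1] false OR false OR true = true
[root] NOT true = false
Overall: false → rejected

Rejected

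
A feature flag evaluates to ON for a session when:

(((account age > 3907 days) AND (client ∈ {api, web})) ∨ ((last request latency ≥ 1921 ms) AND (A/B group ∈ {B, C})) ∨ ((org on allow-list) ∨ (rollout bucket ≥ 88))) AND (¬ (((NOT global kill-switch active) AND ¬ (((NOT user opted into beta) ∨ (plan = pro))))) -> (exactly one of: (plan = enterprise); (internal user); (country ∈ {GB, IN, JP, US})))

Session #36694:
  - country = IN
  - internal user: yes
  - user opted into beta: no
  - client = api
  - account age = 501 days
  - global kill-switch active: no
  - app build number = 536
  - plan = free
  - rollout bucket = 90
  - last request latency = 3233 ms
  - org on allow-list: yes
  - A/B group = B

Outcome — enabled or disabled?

Atomic conditions:
  account age > 3907 days: 501 > 3907 is false
  client ∈ {api, web}: api is in the set → true
  last request latency ≥ 1921 ms: 3233 ≥ 1921 is true
  A/B group ∈ {B, C}: B is in the set → true
  org on allow-list: yes → true
  rollout bucket ≥ 88: 90 ≥ 88 is true
  NOT global kill-switch active: no → true
  NOT user opted into beta: no → true
  plan = pro: free == pro is false
  plan = enterprise: free == enterprise is false
  internal user: yes → true
  country ∈ {GB, IN, JP, US}: IN is in the set → true
Combine:
[1.1] false AND true = false
[1.2] true AND true = true
[1.3] true OR true = true
[1] false OR true OR true = true
[2.1.1.2.1] true OR false = true
[2.1.1.2] NOT true = false
[2.1.1] true AND false = false
[2.1] NOT false = true
[2.2] exactly-one(false, true, true) = false
[2] true → false = false
[root] true AND false = false
Overall: false → disabled

Disabled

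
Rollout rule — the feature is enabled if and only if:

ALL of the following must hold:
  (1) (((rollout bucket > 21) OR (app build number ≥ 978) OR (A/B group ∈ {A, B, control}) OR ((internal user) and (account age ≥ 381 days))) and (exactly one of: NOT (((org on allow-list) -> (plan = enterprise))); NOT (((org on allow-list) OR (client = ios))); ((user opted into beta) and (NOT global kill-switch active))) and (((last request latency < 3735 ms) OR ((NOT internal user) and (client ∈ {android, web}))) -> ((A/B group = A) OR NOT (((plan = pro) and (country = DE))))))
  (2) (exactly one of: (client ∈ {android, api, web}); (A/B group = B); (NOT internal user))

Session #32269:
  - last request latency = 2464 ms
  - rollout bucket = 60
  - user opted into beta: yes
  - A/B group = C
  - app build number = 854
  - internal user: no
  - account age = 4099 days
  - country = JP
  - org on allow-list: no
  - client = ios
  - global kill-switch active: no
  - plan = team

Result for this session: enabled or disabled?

Enabled

Atomic conditions:
  rollout bucket > 21: 60 > 21 is true
  app build number ≥ 978: 854 ≥ 978 is false
  A/B group ∈ {A, B, control}: C is not in the set → false
  internal user: no → false
  account age ≥ 381 days: 4099 ≥ 381 is true
  org on allow-list: no → false
  plan = enterprise: team == enterprise is false
  client = ios: ios == ios is true
  user opted into beta: yes → true
  NOT global kill-switch active: no → true
  last request latency < 3735 ms: 2464 < 3735 is true
  NOT internal user: no → true
  client ∈ {android, web}: ios is not in the set → false
  A/B group = A: C == A is false
  plan = pro: team == pro is false
  country = DE: JP == DE is false
  client ∈ {android, api, web}: ios is not in the set → false
  A/B group = B: C == B is false
Combine:
[1.1.4] false AND true = false
[1.1] true OR false OR false OR false = true
[1.2.1.1] false → false (antecedent false ⇒ implication holds) = true
[1.2.1] NOT true = false
[1.2.2.1] false OR true = true
[1.2.2] NOT true = false
[1.2.3] true AND true = true
[1.2] exactly-one(false, false, true) = true
[1.3.1.2] true AND false = false
[1.3.1] true OR false = true
[1.3.2.2.1] false AND false = false
[1.3.2.2] NOT false = true
[1.3.2] false OR true = true
[1.3] true → true = true
[1] true AND true AND true = true
[2] exactly-one(false, false, true) = true
[root] true AND true = true
Overall: true → enabled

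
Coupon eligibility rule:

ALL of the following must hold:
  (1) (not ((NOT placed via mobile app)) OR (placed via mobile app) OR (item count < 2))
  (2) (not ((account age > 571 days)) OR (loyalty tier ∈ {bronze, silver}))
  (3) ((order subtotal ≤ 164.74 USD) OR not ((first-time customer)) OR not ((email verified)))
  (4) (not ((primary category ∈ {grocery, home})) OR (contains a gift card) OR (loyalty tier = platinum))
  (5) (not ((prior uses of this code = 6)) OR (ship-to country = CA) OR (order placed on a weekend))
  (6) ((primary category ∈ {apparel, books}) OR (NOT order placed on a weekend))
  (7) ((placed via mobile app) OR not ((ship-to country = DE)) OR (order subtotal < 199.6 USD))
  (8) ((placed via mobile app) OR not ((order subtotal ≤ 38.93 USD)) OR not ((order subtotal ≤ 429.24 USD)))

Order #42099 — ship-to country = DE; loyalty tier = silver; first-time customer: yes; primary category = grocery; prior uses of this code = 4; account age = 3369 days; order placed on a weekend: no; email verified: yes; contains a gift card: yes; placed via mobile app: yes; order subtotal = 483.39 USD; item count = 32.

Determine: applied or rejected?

Atomic conditions:
  NOT placed via mobile app: yes → false
  placed via mobile app: yes → true
  item count < 2: 32 < 2 is false
  account age > 571 days: 3369 > 571 is true
  loyalty tier ∈ {bronze, silver}: silver is in the set → true
  order subtotal ≤ 164.74 USD: 483.39 ≤ 164.74 is false
  first-time customer: yes → true
  email verified: yes → true
  primary category ∈ {grocery, home}: grocery is in the set → true
  contains a gift card: yes → true
  loyalty tier = platinum: silver == platinum is false
  prior uses of this code = 6: 4 == 6 is false
  ship-to country = CA: DE == CA is false
  order placed on a weekend: no → false
  primary category ∈ {apparel, books}: grocery is not in the set → false
  NOT order placed on a weekend: no → true
  ship-to country = DE: DE == DE is true
  order subtotal < 199.6 USD: 483.39 < 199.6 is false
  order subtotal ≤ 38.93 USD: 483.39 ≤ 38.93 is false
  order subtotal ≤ 429.24 USD: 483.39 ≤ 429.24 is false
Combine:
[1.1] NOT false = true
[1] true OR true OR false = true
[2.1] NOT true = false
[2] false OR true = true
[3.2] NOT true = false
[3.3] NOT true = false
[3] false OR false OR false = false
[4.1] NOT true = false
[4] false OR true OR false = true
[5.1] NOT false = true
[5] true OR false OR false = true
[6] false OR true = true
[7.2] NOT true = false
[7] true OR false OR false = true
[8.2] NOT false = true
[8.3] NOT false = true
[8] true OR true OR true = true
[root] true AND true AND false AND true AND true AND true AND true AND true = false
Overall: false → rejected

Rejected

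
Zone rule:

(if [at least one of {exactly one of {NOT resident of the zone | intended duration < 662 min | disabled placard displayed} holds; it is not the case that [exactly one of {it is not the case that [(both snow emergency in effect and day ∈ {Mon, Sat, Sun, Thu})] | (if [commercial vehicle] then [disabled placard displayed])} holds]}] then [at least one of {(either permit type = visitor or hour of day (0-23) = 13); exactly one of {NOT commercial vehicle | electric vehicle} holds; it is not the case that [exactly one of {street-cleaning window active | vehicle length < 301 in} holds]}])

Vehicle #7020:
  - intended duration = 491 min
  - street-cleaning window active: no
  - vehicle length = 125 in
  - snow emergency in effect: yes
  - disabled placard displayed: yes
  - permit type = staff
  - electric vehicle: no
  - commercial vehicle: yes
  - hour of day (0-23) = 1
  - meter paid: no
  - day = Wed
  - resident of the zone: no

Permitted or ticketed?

Ticketed

Atomic conditions:
  NOT resident of the zone: no → true
  intended duration < 662 min: 491 < 662 is true
  disabled placard displayed: yes → true
  snow emergency in effect: yes → true
  day ∈ {Mon, Sat, Sun, Thu}: Wed is not in the set → false
  commercial vehicle: yes → true
  permit type = visitor: staff == visitor is false
  hour of day (0-23) = 13: 1 == 13 is false
  NOT commercial vehicle: yes → false
  electric vehicle: no → false
  street-cleaning window active: no → false
  vehicle length < 301 in: 125 < 301 is true
Combine:
[1.1] exactly-one(true, true, true) = false
[1.2.1.1.1] true AND false = false
[1.2.1.1] NOT false = true
[1.2.1.2] true → true = true
[1.2.1] exactly-one(true, true) = false
[1.2] NOT false = true
[1] false OR true = true
[2.1] false OR false = false
[2.2] exactly-one(false, false) = false
[2.3.1] exactly-one(false, true) = true
[2.3] NOT true = false
[2] false OR false OR false = false
[root] true → false = false
Overall: false → ticketed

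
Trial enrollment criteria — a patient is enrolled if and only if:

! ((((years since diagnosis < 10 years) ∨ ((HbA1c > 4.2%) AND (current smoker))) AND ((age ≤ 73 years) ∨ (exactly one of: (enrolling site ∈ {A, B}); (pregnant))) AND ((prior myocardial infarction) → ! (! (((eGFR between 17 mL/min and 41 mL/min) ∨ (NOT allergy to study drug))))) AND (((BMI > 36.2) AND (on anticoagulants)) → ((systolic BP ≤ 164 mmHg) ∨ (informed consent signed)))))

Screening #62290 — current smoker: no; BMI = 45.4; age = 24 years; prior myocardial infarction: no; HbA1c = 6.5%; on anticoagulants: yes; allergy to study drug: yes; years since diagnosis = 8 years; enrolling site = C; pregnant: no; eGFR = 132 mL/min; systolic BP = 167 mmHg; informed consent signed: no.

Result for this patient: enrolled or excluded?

Enrolled

Atomic conditions:
  years since diagnosis < 10 years: 8 < 10 is true
  HbA1c > 4.2%: 6.5 > 4.2 is true
  current smoker: no → false
  age ≤ 73 years: 24 ≤ 73 is true
  enrolling site ∈ {A, B}: C is not in the set → false
  pregnant: no → false
  prior myocardial infarction: no → false
  eGFR between 17 mL/min and 41 mL/min: 132 in [17, 41] is false
  NOT allergy to study drug: yes → false
  BMI > 36.2: 45.4 > 36.2 is true
  on anticoagulants: yes → true
  systolic BP ≤ 164 mmHg: 167 ≤ 164 is false
  informed consent signed: no → false
Combine:
[1.1.2] true AND false = false
[1.1] true OR false = true
[1.2.2] exactly-one(false, false) = false
[1.2] true OR false = true
[1.3.2.1.1] false OR false = false
[1.3.2.1] NOT false = true
[1.3.2] NOT true = false
[1.3] false → false (antecedent false ⇒ implication holds) = true
[1.4.1] true AND true = true
[1.4.2] false OR false = false
[1.4] true → false = false
[1] true AND true AND true AND false = false
[root] NOT false = true
Overall: true → enrolled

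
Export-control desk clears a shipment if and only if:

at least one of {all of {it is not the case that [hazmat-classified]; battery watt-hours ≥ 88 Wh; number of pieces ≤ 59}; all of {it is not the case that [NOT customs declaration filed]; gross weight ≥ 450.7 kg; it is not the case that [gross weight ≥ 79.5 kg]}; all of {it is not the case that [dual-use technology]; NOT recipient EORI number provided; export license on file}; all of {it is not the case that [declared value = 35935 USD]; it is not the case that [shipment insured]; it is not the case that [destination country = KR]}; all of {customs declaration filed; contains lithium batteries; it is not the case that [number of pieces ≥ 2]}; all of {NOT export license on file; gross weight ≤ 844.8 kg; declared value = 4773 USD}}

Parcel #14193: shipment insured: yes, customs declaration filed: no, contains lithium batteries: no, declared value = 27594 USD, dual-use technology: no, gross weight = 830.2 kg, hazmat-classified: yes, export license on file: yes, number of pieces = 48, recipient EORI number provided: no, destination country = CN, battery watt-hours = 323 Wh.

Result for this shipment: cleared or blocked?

Atomic conditions:
  hazmat-classified: yes → true
  battery watt-hours ≥ 88 Wh: 323 ≥ 88 is true
  number of pieces ≤ 59: 48 ≤ 59 is true
  NOT customs declaration filed: no → true
  gross weight ≥ 450.7 kg: 830.2 ≥ 450.7 is true
  gross weight ≥ 79.5 kg: 830.2 ≥ 79.5 is true
  dual-use technology: no → false
  NOT recipient EORI number provided: no → true
  export license on file: yes → true
  declared value = 35935 USD: 27594 == 35935 is false
  shipment insured: yes → true
  destination country = KR: CN == KR is false
  customs declaration filed: no → false
  contains lithium batteries: no → false
  number of pieces ≥ 2: 48 ≥ 2 is true
  NOT export license on file: yes → false
  gross weight ≤ 844.8 kg: 830.2 ≤ 844.8 is true
  declared value = 4773 USD: 27594 == 4773 is false
Combine:
[1.1] NOT true = false
[1] false AND true AND true = false
[2.1] NOT true = false
[2.3] NOT true = false
[2] false AND true AND false = false
[3.1] NOT false = true
[3] true AND true AND true = true
[4.1] NOT false = true
[4.2] NOT true = false
[4.3] NOT false = true
[4] true AND false AND true = false
[5.3] NOT true = false
[5] false AND false AND false = false
[6] false AND true AND false = false
[root] false OR false OR true OR false OR false OR false = true
Overall: true → cleared

Cleared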